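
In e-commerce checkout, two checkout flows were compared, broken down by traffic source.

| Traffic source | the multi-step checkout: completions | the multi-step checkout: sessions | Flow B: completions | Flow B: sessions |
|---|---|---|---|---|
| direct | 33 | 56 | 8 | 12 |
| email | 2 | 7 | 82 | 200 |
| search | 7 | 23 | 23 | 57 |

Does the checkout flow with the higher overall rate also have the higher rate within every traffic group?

Direct: the multi-step checkout 33/56 = 58.9%, Flow B 8/12 = 66.7% → Flow B
Email: the multi-step checkout 2/7 = 28.6%, Flow B 82/200 = 41.0% → Flow B
Search: the multi-step checkout 7/23 = 30.4%, Flow B 23/57 = 40.4% → Flow B
Overall: the multi-step checkout 42/86 = 48.8%, Flow B 113/269 = 42.0% → the multi-step checkout
Flow B wins each traffic group but the multi-step checkout wins overall — the comparison reverses. Flow B's sessions skew toward email, which has a lower base rate.

No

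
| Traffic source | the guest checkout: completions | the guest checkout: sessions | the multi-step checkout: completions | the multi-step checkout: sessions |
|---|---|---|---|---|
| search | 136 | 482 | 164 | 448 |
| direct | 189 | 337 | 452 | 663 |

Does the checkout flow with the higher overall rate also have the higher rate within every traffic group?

Search: the guest checkout 136/482 = 28.2%, the multi-step checkout 164/448 = 36.6% → the multi-step checkout
Direct: the guest checkout 189/337 = 56.1%, the multi-step checkout 452/663 = 68.2% → the multi-step checkout
Overall: the guest checkout 325/819 = 39.7%, the multi-step checkout 616/1111 = 55.4% → the multi-step checkout
The multi-step checkout wins overall and in every traffic group — no reversal.

Yes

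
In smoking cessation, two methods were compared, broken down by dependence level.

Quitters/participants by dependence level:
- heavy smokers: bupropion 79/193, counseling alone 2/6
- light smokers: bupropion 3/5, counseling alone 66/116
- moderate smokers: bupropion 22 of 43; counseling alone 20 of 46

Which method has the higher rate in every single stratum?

Heavy smokers: bupropion 79/193 = 40.9%, counseling alone 2/6 = 33.3% → bupropion
Light smokers: bupropion 3/5 = 60.0%, counseling alone 66/116 = 56.9% → bupropion
Moderate smokers: bupropion 22/43 = 51.2%, counseling alone 20/46 = 43.5% → bupropion
Bupropion has the higher rate in all 3 groups.

bupropion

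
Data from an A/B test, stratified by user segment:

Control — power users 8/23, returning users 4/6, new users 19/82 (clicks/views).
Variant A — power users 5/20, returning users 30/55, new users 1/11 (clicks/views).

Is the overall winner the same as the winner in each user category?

Power users: Control 8/23 = 34.8%, Variant A 5/20 = 25.0% → Control
Returning users: Control 4/6 = 66.7%, Variant A 30/55 = 54.5% → Control
New users: Control 19/82 = 23.2%, Variant A 1/11 = 9.1% → Control
Overall: Control 31/111 = 27.9%, Variant A 36/86 = 41.9% → Variant A
Control wins each user group but Variant A wins overall — the comparison reverses. Control's views skew toward new users, which has a lower base rate.

No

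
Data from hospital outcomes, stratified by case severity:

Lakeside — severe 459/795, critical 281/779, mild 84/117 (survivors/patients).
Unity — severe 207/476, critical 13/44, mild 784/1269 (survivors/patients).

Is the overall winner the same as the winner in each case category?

Severe: Lakeside 459/795 = 57.7%, Unity 207/476 = 43.5% → Lakeside
Critical: Lakeside 281/779 = 36.1%, Unity 13/44 = 29.5% → Lakeside
Mild: Lakeside 84/117 = 71.8%, Unity 784/1269 = 61.8% → Lakeside
Overall: Lakeside 824/1691 = 48.7%, Unity 1004/1789 = 56.1% → Unity
Lakeside wins each case group but Unity wins overall — the comparison reverses. Lakeside's patients skew toward critical, which has a lower base rate.

No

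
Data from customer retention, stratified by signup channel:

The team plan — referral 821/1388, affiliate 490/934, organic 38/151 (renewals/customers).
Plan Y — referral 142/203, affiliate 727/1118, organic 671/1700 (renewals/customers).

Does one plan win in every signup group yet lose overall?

Referral: the team plan 821/1388 = 59.1%, Plan Y 142/203 = 70.0% → Plan Y
Affiliate: the team plan 490/934 = 52.5%, Plan Y 727/1118 = 65.0% → Plan Y
Organic: the team plan 38/151 = 25.2%, Plan Y 671/1700 = 39.5% → Plan Y
Overall: the team plan 1349/2473 = 54.5%, Plan Y 1540/3021 = 51.0% → the team plan
Plan Y wins each signup group but the team plan wins overall — the comparison reverses. Plan Y's customers skew toward organic, which has a lower base rate.

Yes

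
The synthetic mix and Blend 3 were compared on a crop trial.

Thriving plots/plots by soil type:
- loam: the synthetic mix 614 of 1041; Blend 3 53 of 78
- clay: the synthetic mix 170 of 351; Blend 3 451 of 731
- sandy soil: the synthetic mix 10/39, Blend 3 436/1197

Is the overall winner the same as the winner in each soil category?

No

Loam: the synthetic mix 614/1041 = 59.0%, Blend 3 53/78 = 67.9% → Blend 3
Clay: the synthetic mix 170/351 = 48.4%, Blend 3 451/731 = 61.7% → Blend 3
Sandy soil: the synthetic mix 10/39 = 25.6%, Blend 3 436/1197 = 36.4% → Blend 3
Overall: the synthetic mix 794/1431 = 55.5%, Blend 3 940/2006 = 46.9% → the synthetic mix
Blend 3 wins each soil group but the synthetic mix wins overall — the comparison reverses. Blend 3's plots skew toward sandy soil, which has a lower base rate.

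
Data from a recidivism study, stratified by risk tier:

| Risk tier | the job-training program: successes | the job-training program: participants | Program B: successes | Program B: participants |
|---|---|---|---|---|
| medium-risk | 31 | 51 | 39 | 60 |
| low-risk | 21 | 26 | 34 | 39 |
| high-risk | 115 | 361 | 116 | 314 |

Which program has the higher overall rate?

Medium-risk: the job-training program 31/51 = 60.8%, Program B 39/60 = 65.0% → Program B
Low-risk: the job-training program 21/26 = 80.8%, Program B 34/39 = 87.2% → Program B
High-risk: the job-training program 115/361 = 31.9%, Program B 116/314 = 36.9% → Program B
Overall: the job-training program 167/438 = 38.1%, Program B 189/413 = 45.8% → Program B

Program B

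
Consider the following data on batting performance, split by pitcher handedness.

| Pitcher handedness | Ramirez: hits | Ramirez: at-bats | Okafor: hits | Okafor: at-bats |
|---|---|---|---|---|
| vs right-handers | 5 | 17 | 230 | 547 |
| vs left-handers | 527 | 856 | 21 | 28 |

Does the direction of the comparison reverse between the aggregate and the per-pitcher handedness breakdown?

Vs right-handers: Ramirez 5/17 = 29.4%, Okafor 230/547 = 42.0% → Okafor
Vs left-handers: Ramirez 527/856 = 61.6%, Okafor 21/28 = 75.0% → Okafor
Overall: Ramirez 532/873 = 60.9%, Okafor 251/575 = 43.7% → Ramirez
Okafor wins each pitcher group but Ramirez wins overall — the comparison reverses. Okafor's at-bats skew toward vs right-handers, which has a lower base rate.

Yes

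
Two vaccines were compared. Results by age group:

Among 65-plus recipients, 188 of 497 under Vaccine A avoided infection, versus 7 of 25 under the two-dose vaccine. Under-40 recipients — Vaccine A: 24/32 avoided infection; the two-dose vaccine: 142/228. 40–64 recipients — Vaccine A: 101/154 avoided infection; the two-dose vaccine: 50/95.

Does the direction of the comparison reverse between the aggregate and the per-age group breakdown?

65-plus: Vaccine A 188/497 = 37.8%, the two-dose vaccine 7/25 = 28.0% → Vaccine A
Under-40: Vaccine A 24/32 = 75.0%, the two-dose vaccine 142/228 = 62.3% → Vaccine A
40–64: Vaccine A 101/154 = 65.6%, the two-dose vaccine 50/95 = 52.6% → Vaccine A
Overall: Vaccine A 313/683 = 45.8%, the two-dose vaccine 199/348 = 57.2% → the two-dose vaccine
Vaccine A wins each age group but the two-dose vaccine wins overall — the comparison reverses. Vaccine A's recipients skew toward 65-plus, which has a lower base rate.

Yes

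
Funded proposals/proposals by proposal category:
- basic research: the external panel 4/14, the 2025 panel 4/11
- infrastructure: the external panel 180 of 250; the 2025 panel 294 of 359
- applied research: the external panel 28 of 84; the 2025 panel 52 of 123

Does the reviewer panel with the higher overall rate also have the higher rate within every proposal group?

Yes

Basic research: the external panel 4/14 = 28.6%, the 2025 panel 4/11 = 36.4% → the 2025 panel
Infrastructure: the external panel 180/250 = 72.0%, the 2025 panel 294/359 = 81.9% → the 2025 panel
Applied research: the external panel 28/84 = 33.3%, the 2025 panel 52/123 = 42.3% → the 2025 panel
Overall: the external panel 212/348 = 60.9%, the 2025 panel 350/493 = 71.0% → the 2025 panel
The 2025 panel wins overall and in every proposal group — no reversal.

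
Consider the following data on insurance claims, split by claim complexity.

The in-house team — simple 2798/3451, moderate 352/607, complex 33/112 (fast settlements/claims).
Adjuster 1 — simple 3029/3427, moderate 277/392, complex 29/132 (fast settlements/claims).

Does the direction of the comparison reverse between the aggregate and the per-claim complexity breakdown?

Simple: the in-house team 2798/3451 = 81.1%, Adjuster 1 3029/3427 = 88.4% → Adjuster 1
Moderate: the in-house team 352/607 = 58.0%, Adjuster 1 277/392 = 70.7% → Adjuster 1
Complex: the in-house team 33/112 = 29.5%, Adjuster 1 29/132 = 22.0% → the in-house team
Overall: the in-house team 3183/4170 = 76.3%, Adjuster 1 3335/3951 = 84.4% → Adjuster 1
Neither sweeps: the in-house team wins 1 of 3 groups, Adjuster 1 wins 2. Adjuster 1 wins overall but not every group — no Simpson reversal.

No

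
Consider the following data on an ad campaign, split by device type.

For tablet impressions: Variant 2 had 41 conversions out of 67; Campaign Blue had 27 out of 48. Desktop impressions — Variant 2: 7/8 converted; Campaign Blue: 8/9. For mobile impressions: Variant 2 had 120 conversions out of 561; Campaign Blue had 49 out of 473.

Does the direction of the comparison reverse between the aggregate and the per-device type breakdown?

Tablet: Variant 2 41/67 = 61.2%, Campaign Blue 27/48 = 56.2% → Variant 2
Desktop: Variant 2 7/8 = 87.5%, Campaign Blue 8/9 = 88.9% → Campaign Blue
Mobile: Variant 2 120/561 = 21.4%, Campaign Blue 49/473 = 10.4% → Variant 2
Overall: Variant 2 168/636 = 26.4%, Campaign Blue 84/530 = 15.8% → Variant 2
Neither sweeps: Variant 2 wins 2 of 3 groups, Campaign Blue wins 1. Variant 2 wins overall but not every group — no Simpson reversal.

No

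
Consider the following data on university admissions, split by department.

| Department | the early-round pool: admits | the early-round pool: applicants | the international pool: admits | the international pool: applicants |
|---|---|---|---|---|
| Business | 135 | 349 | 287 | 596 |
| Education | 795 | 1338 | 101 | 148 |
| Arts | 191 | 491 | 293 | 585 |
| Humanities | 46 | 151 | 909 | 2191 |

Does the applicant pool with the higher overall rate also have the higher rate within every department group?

Business: the early-round pool 135/349 = 38.7%, the international pool 287/596 = 48.2% → the international pool
Education: the early-round pool 795/1338 = 59.4%, the international pool 101/148 = 68.2% → the international pool
Arts: the early-round pool 191/491 = 38.9%, the international pool 293/585 = 50.1% → the international pool
Humanities: the early-round pool 46/151 = 30.5%, the international pool 909/2191 = 41.5% → the international pool
Overall: the early-round pool 1167/2329 = 50.1%, the international pool 1590/3520 = 45.2% → the early-round pool
The international pool wins each department group but the early-round pool wins overall — the comparison reverses. The international pool's applicants skew toward Humanities, which has a lower base rate.

No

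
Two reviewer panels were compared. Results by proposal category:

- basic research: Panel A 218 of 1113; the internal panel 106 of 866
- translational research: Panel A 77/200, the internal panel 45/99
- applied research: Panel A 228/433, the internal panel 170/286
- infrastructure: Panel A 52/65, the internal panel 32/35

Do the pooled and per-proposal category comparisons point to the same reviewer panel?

Basic research: Panel A 218/1113 = 19.6%, the internal panel 106/866 = 12.2% → Panel A
Translational research: Panel A 77/200 = 38.5%, the internal panel 45/99 = 45.5% → the internal panel
Applied research: Panel A 228/433 = 52.7%, the internal panel 170/286 = 59.4% → the internal panel
Infrastructure: Panel A 52/65 = 80.0%, the internal panel 32/35 = 91.4% → the internal panel
Overall: Panel A 575/1811 = 31.8%, the internal panel 353/1286 = 27.4% → Panel A
Neither sweeps: Panel A wins 1 of 4 groups, the internal panel wins 3. Panel A wins overall but not every group — no Simpson reversal.

No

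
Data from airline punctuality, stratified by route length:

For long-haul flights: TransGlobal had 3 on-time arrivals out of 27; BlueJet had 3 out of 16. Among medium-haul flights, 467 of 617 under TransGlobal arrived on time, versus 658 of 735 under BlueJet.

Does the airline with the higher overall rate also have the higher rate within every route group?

Long-haul: TransGlobal 3/27 = 11.1%, BlueJet 3/16 = 18.8% → BlueJet
Medium-haul: TransGlobal 467/617 = 75.7%, BlueJet 658/735 = 89.5% → BlueJet
Overall: TransGlobal 470/644 = 73.0%, BlueJet 661/751 = 88.0% → BlueJet
BlueJet wins overall and in every route group — no reversal.

Yes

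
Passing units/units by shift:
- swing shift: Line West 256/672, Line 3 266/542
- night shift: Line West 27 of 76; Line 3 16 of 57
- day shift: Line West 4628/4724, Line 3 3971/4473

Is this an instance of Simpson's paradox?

No

Swing shift: Line West 256/672 = 38.1%, Line 3 266/542 = 49.1% → Line 3
Night shift: Line West 27/76 = 35.5%, Line 3 16/57 = 28.1% → Line West
Day shift: Line West 4628/4724 = 98.0%, Line 3 3971/4473 = 88.8% → Line West
Overall: Line West 4911/5472 = 89.7%, Line 3 4253/5072 = 83.9% → Line West
Neither sweeps: Line West wins 2 of 3 groups, Line 3 wins 1. Line West wins overall but not every group — no Simpson reversal.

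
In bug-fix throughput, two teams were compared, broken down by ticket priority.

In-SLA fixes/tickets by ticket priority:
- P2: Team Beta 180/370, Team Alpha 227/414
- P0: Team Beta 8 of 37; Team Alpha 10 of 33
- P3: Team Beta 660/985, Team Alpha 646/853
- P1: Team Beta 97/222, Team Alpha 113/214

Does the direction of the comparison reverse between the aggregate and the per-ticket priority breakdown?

No

P2: Team Beta 180/370 = 48.6%, Team Alpha 227/414 = 54.8% → Team Alpha
P0: Team Beta 8/37 = 21.6%, Team Alpha 10/33 = 30.3% → Team Alpha
P3: Team Beta 660/985 = 67.0%, Team Alpha 646/853 = 75.7% → Team Alpha
P1: Team Beta 97/222 = 43.7%, Team Alpha 113/214 = 52.8% → Team Alpha
Overall: Team Beta 945/1614 = 58.6%, Team Alpha 996/1514 = 65.8% → Team Alpha
Team Alpha wins overall and in every ticket group — no reversal.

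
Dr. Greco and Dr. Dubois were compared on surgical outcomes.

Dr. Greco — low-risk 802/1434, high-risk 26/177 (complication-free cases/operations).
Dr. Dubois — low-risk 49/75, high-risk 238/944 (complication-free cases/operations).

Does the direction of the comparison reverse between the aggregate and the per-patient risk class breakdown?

Yes

Low-risk: Dr. Greco 802/1434 = 55.9%, Dr. Dubois 49/75 = 65.3% → Dr. Dubois
High-risk: Dr. Greco 26/177 = 14.7%, Dr. Dubois 238/944 = 25.2% → Dr. Dubois
Overall: Dr. Greco 828/1611 = 51.4%, Dr. Dubois 287/1019 = 28.2% → Dr. Greco
Dr. Dubois wins each patient risk group but Dr. Greco wins overall — the comparison reverses. Dr. Dubois's operations skew toward high-risk, which has a lower base rate.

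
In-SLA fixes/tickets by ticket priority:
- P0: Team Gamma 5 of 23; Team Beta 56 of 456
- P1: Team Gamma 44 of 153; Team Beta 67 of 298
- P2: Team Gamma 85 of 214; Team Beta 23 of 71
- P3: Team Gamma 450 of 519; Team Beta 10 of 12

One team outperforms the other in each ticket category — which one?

P0: Team Gamma 5/23 = 21.7%, Team Beta 56/456 = 12.3% → Team Gamma
P1: Team Gamma 44/153 = 28.8%, Team Beta 67/298 = 22.5% → Team Gamma
P2: Team Gamma 85/214 = 39.7%, Team Beta 23/71 = 32.4% → Team Gamma
P3: Team Gamma 450/519 = 86.7%, Team Beta 10/12 = 83.3% → Team Gamma
Team Gamma has the higher rate in all 4 groups.

Team Gamma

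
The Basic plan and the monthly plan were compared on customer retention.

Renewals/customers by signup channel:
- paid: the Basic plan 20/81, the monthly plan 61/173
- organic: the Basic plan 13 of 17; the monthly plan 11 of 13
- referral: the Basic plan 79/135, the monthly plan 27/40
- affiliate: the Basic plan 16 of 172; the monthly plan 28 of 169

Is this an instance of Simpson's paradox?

No

Paid: the Basic plan 20/81 = 24.7%, the monthly plan 61/173 = 35.3% → the monthly plan
Organic: the Basic plan 13/17 = 76.5%, the monthly plan 11/13 = 84.6% → the monthly plan
Referral: the Basic plan 79/135 = 58.5%, the monthly plan 27/40 = 67.5% → the monthly plan
Affiliate: the Basic plan 16/172 = 9.3%, the monthly plan 28/169 = 16.6% → the monthly plan
Overall: the Basic plan 128/405 = 31.6%, the monthly plan 127/395 = 32.2% → the monthly plan
The monthly plan wins overall and in every signup group — no reversal.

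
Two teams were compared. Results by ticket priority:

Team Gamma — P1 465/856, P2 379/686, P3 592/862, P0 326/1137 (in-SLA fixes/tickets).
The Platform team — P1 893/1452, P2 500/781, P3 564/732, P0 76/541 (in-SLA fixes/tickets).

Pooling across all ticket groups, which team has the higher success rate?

P1: Team Gamma 465/856 = 54.3%, the Platform team 893/1452 = 61.5% → the Platform team
P2: Team Gamma 379/686 = 55.2%, the Platform team 500/781 = 64.0% → the Platform team
P3: Team Gamma 592/862 = 68.7%, the Platform team 564/732 = 77.0% → the Platform team
P0: Team Gamma 326/1137 = 28.7%, the Platform team 76/541 = 14.0% → Team Gamma
Overall: Team Gamma 1762/3541 = 49.8%, the Platform team 2033/3506 = 58.0% → the Platform team
(Neither sweeps every ticket group, but the Platform team has the higher pooled rate.)

the Platform team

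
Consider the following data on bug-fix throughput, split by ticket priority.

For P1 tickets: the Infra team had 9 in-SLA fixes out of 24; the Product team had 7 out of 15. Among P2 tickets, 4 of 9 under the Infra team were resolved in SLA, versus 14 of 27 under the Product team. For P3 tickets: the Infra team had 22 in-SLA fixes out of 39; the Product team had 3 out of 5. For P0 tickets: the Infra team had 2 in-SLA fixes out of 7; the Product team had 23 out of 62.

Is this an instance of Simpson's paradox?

P1: the Infra team 9/24 = 37.5%, the Product team 7/15 = 46.7% → the Product team
P2: the Infra team 4/9 = 44.4%, the Product team 14/27 = 51.9% → the Product team
P3: the Infra team 22/39 = 56.4%, the Product team 3/5 = 60.0% → the Product team
P0: the Infra team 2/7 = 28.6%, the Product team 23/62 = 37.1% → the Product team
Overall: the Infra team 37/79 = 46.8%, the Product team 47/109 = 43.1% → the Infra team
The Product team wins each ticket group but the Infra team wins overall — the comparison reverses. The Product team's tickets skew toward P0, which has a lower base rate.

Yes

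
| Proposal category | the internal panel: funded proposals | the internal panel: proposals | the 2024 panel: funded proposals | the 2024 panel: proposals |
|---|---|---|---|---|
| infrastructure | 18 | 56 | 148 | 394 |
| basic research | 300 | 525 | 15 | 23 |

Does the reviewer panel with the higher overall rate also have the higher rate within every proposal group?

No

Infrastructure: the internal panel 18/56 = 32.1%, the 2024 panel 148/394 = 37.6% → the 2024 panel
Basic research: the internal panel 300/525 = 57.1%, the 2024 panel 15/23 = 65.2% → the 2024 panel
Overall: the internal panel 318/581 = 54.7%, the 2024 panel 163/417 = 39.1% → the internal panel
The 2024 panel wins each proposal group but the internal panel wins overall — the comparison reverses. The 2024 panel's proposals skew toward infrastructure, which has a lower base rate.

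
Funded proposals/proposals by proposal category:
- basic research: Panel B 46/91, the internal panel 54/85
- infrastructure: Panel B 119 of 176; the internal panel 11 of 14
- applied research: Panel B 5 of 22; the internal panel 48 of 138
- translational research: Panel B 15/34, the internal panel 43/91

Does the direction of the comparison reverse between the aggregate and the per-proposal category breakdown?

Basic research: Panel B 46/91 = 50.5%, the internal panel 54/85 = 63.5% → the internal panel
Infrastructure: Panel B 119/176 = 67.6%, the internal panel 11/14 = 78.6% → the internal panel
Applied research: Panel B 5/22 = 22.7%, the internal panel 48/138 = 34.8% → the internal panel
Translational research: Panel B 15/34 = 44.1%, the internal panel 43/91 = 47.3% → the internal panel
Overall: Panel B 185/323 = 57.3%, the internal panel 156/328 = 47.6% → Panel B
The internal panel wins each proposal group but Panel B wins overall — the comparison reverses. The internal panel's proposals skew toward applied research, which has a lower base rate.

Yes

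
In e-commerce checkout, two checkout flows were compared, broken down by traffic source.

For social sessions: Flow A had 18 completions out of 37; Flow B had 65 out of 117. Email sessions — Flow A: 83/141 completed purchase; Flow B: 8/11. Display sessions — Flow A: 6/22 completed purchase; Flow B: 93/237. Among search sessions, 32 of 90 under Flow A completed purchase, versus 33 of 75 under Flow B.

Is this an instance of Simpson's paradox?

Social: Flow A 18/37 = 48.6%, Flow B 65/117 = 55.6% → Flow B
Email: Flow A 83/141 = 58.9%, Flow B 8/11 = 72.7% → Flow B
Display: Flow A 6/22 = 27.3%, Flow B 93/237 = 39.2% → Flow B
Search: Flow A 32/90 = 35.6%, Flow B 33/75 = 44.0% → Flow B
Overall: Flow A 139/290 = 47.9%, Flow B 199/440 = 45.2% → Flow A
Flow B wins each traffic group but Flow A wins overall — the comparison reverses. Flow B's sessions skew toward display, which has a lower base rate.

Yes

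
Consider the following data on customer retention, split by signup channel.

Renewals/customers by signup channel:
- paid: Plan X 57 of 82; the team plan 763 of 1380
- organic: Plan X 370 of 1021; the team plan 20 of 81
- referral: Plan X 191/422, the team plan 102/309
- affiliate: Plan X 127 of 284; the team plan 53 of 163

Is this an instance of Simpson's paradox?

Yes

Paid: Plan X 57/82 = 69.5%, the team plan 763/1380 = 55.3% → Plan X
Organic: Plan X 370/1021 = 36.2%, the team plan 20/81 = 24.7% → Plan X
Referral: Plan X 191/422 = 45.3%, the team plan 102/309 = 33.0% → Plan X
Affiliate: Plan X 127/284 = 44.7%, the team plan 53/163 = 32.5% → Plan X
Overall: Plan X 745/1809 = 41.2%, the team plan 938/1933 = 48.5% → the team plan
Plan X wins each signup group but the team plan wins overall — the comparison reverses. Plan X's customers skew toward organic, which has a lower base rate.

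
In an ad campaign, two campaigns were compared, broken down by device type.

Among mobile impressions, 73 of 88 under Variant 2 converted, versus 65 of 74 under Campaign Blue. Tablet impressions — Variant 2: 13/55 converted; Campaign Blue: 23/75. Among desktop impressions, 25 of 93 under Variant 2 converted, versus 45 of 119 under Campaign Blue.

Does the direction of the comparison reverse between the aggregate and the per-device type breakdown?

No

Mobile: Variant 2 73/88 = 83.0%, Campaign Blue 65/74 = 87.8% → Campaign Blue
Tablet: Variant 2 13/55 = 23.6%, Campaign Blue 23/75 = 30.7% → Campaign Blue
Desktop: Variant 2 25/93 = 26.9%, Campaign Blue 45/119 = 37.8% → Campaign Blue
Overall: Variant 2 111/236 = 47.0%, Campaign Blue 133/268 = 49.6% → Campaign Blue
Campaign Blue wins overall and in every device group — no reversal.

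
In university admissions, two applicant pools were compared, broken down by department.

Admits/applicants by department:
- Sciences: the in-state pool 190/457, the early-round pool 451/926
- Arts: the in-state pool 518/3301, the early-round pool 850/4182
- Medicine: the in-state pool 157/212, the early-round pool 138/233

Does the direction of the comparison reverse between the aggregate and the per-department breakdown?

No

Sciences: the in-state pool 190/457 = 41.6%, the early-round pool 451/926 = 48.7% → the early-round pool
Arts: the in-state pool 518/3301 = 15.7%, the early-round pool 850/4182 = 20.3% → the early-round pool
Medicine: the in-state pool 157/212 = 74.1%, the early-round pool 138/233 = 59.2% → the in-state pool
Overall: the in-state pool 865/3970 = 21.8%, the early-round pool 1439/5341 = 26.9% → the early-round pool
Neither sweeps: the in-state pool wins 1 of 3 groups, the early-round pool wins 2. The early-round pool wins overall but not every group — no Simpson reversal.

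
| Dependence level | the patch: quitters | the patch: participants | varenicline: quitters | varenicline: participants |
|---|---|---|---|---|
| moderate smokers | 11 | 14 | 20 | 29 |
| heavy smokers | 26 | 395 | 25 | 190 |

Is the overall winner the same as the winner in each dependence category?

Moderate smokers: the patch 11/14 = 78.6%, varenicline 20/29 = 69.0% → the patch
Heavy smokers: the patch 26/395 = 6.6%, varenicline 25/190 = 13.2% → varenicline
Overall: the patch 37/409 = 9.0%, varenicline 45/219 = 20.5% → varenicline
Neither sweeps: the patch wins 1 of 2 groups, varenicline wins 1. Varenicline wins overall but not every group — no Simpson reversal.

No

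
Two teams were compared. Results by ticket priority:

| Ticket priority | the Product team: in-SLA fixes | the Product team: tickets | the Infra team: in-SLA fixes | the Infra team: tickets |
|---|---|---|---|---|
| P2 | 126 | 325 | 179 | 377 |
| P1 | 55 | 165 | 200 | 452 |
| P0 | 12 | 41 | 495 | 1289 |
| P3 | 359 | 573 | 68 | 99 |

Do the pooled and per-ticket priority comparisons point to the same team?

P2: the Product team 126/325 = 38.8%, the Infra team 179/377 = 47.5% → the Infra team
P1: the Product team 55/165 = 33.3%, the Infra team 200/452 = 44.2% → the Infra team
P0: the Product team 12/41 = 29.3%, the Infra team 495/1289 = 38.4% → the Infra team
P3: the Product team 359/573 = 62.7%, the Infra team 68/99 = 68.7% → the Infra team
Overall: the Product team 552/1104 = 50.0%, the Infra team 942/2217 = 42.5% → the Product team
The Infra team wins each ticket group but the Product team wins overall — the comparison reverses. The Infra team's tickets skew toward P0, which has a lower base rate.

No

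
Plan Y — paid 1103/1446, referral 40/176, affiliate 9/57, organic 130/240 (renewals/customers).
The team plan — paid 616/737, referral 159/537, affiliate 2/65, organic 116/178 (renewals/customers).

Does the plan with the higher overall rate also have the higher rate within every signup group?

Paid: Plan Y 1103/1446 = 76.3%, the team plan 616/737 = 83.6% → the team plan
Referral: Plan Y 40/176 = 22.7%, the team plan 159/537 = 29.6% → the team plan
Affiliate: Plan Y 9/57 = 15.8%, the team plan 2/65 = 3.1% → Plan Y
Organic: Plan Y 130/240 = 54.2%, the team plan 116/178 = 65.2% → the team plan
Overall: Plan Y 1282/1919 = 66.8%, the team plan 893/1517 = 58.9% → Plan Y
Neither sweeps: Plan Y wins 1 of 4 groups, the team plan wins 3. Plan Y wins overall but not every group — no Simpson reversal.

No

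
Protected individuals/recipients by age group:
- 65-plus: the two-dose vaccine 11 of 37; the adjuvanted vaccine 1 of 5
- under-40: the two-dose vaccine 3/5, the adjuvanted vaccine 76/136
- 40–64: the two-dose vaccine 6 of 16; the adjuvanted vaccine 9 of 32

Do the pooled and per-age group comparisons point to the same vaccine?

65-plus: the two-dose vaccine 11/37 = 29.7%, the adjuvanted vaccine 1/5 = 20.0% → the two-dose vaccine
Under-40: the two-dose vaccine 3/5 = 60.0%, the adjuvanted vaccine 76/136 = 55.9% → the two-dose vaccine
40–64: the two-dose vaccine 6/16 = 37.5%, the adjuvanted vaccine 9/32 = 28.1% → the two-dose vaccine
Overall: the two-dose vaccine 20/58 = 34.5%, the adjuvanted vaccine 86/173 = 49.7% → the adjuvanted vaccine
The two-dose vaccine wins each age group but the adjuvanted vaccine wins overall — the comparison reverses. The two-dose vaccine's recipients skew toward 65-plus, which has a lower base rate.

No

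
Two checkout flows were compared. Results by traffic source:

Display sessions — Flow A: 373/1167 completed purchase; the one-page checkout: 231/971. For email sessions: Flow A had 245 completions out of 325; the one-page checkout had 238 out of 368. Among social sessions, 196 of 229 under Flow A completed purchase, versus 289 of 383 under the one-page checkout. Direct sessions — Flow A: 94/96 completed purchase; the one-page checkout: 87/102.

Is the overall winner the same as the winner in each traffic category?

Yes

Display: Flow A 373/1167 = 32.0%, the one-page checkout 231/971 = 23.8% → Flow A
Email: Flow A 245/325 = 75.4%, the one-page checkout 238/368 = 64.7% → Flow A
Social: Flow A 196/229 = 85.6%, the one-page checkout 289/383 = 75.5% → Flow A
Direct: Flow A 94/96 = 97.9%, the one-page checkout 87/102 = 85.3% → Flow A
Overall: Flow A 908/1817 = 50.0%, the one-page checkout 845/1824 = 46.3% → Flow A
Flow A wins overall and in every traffic group — no reversal.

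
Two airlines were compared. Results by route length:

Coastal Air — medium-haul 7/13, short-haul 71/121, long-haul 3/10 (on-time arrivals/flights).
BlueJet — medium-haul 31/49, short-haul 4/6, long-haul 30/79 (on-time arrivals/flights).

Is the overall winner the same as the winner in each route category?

No

Medium-haul: Coastal Air 7/13 = 53.8%, BlueJet 31/49 = 63.3% → BlueJet
Short-haul: Coastal Air 71/121 = 58.7%, BlueJet 4/6 = 66.7% → BlueJet
Long-haul: Coastal Air 3/10 = 30.0%, BlueJet 30/79 = 38.0% → BlueJet
Overall: Coastal Air 81/144 = 56.2%, BlueJet 65/134 = 48.5% → Coastal Air
BlueJet wins each route group but Coastal Air wins overall — the comparison reverses. BlueJet's flights skew toward long-haul, which has a lower base rate.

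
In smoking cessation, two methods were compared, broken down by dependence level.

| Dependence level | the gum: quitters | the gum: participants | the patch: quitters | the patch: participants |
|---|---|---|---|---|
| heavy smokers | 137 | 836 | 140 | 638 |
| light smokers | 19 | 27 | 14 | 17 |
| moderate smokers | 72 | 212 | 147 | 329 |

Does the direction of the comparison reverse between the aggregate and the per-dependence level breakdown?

No

Heavy smokers: the gum 137/836 = 16.4%, the patch 140/638 = 21.9% → the patch
Light smokers: the gum 19/27 = 70.4%, the patch 14/17 = 82.4% → the patch
Moderate smokers: the gum 72/212 = 34.0%, the patch 147/329 = 44.7% → the patch
Overall: the gum 228/1075 = 21.2%, the patch 301/984 = 30.6% → the patch
The patch wins overall and in every dependence group — no reversal.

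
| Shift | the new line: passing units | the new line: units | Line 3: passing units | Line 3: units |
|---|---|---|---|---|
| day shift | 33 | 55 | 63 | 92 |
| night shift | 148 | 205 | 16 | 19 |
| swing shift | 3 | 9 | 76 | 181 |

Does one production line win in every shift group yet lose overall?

Day shift: the new line 33/55 = 60.0%, Line 3 63/92 = 68.5% → Line 3
Night shift: the new line 148/205 = 72.2%, Line 3 16/19 = 84.2% → Line 3
Swing shift: the new line 3/9 = 33.3%, Line 3 76/181 = 42.0% → Line 3
Overall: the new line 184/269 = 68.4%, Line 3 155/292 = 53.1% → the new line
Line 3 wins each shift group but the new line wins overall — the comparison reverses. Line 3's units skew toward swing shift, which has a lower base rate.

Yes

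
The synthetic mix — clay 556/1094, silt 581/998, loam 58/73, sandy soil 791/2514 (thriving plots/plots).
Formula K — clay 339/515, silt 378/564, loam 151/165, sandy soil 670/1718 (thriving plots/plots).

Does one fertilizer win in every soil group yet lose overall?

No

Clay: the synthetic mix 556/1094 = 50.8%, Formula K 339/515 = 65.8% → Formula K
Silt: the synthetic mix 581/998 = 58.2%, Formula K 378/564 = 67.0% → Formula K
Loam: the synthetic mix 58/73 = 79.5%, Formula K 151/165 = 91.5% → Formula K
Sandy soil: the synthetic mix 791/2514 = 31.5%, Formula K 670/1718 = 39.0% → Formula K
Overall: the synthetic mix 1986/4679 = 42.4%, Formula K 1538/2962 = 51.9% → Formula K
Formula K wins overall and in every soil group — no reversal.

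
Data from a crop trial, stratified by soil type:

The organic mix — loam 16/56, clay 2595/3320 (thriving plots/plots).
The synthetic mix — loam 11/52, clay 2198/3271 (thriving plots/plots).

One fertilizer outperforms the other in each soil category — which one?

the organic mix

Loam: the organic mix 16/56 = 28.6%, the synthetic mix 11/52 = 21.2% → the organic mix
Clay: the organic mix 2595/3320 = 78.2%, the synthetic mix 2198/3271 = 67.2% → the organic mix
The organic mix has the higher rate in both groups.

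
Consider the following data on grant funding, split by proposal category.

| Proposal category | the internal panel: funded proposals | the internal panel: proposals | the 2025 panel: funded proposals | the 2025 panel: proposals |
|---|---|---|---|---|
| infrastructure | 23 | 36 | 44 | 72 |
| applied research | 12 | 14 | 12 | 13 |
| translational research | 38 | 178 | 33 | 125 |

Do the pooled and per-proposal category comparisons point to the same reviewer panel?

Infrastructure: the internal panel 23/36 = 63.9%, the 2025 panel 44/72 = 61.1% → the internal panel
Applied research: the internal panel 12/14 = 85.7%, the 2025 panel 12/13 = 92.3% → the 2025 panel
Translational research: the internal panel 38/178 = 21.3%, the 2025 panel 33/125 = 26.4% → the 2025 panel
Overall: the internal panel 73/228 = 32.0%, the 2025 panel 89/210 = 42.4% → the 2025 panel
Neither sweeps: the internal panel wins 1 of 3 groups, the 2025 panel wins 2. The 2025 panel wins overall but not every group — no Simpson reversal.

No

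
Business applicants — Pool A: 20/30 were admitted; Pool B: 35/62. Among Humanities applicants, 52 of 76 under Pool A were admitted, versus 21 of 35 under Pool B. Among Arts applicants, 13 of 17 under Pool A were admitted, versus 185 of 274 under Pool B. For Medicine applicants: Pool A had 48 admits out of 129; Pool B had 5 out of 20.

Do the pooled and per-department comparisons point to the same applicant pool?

No

Business: Pool A 20/30 = 66.7%, Pool B 35/62 = 56.5% → Pool A
Humanities: Pool A 52/76 = 68.4%, Pool B 21/35 = 60.0% → Pool A
Arts: Pool A 13/17 = 76.5%, Pool B 185/274 = 67.5% → Pool A
Medicine: Pool A 48/129 = 37.2%, Pool B 5/20 = 25.0% → Pool A
Overall: Pool A 133/252 = 52.8%, Pool B 246/391 = 62.9% → Pool B
Pool A wins each department group but Pool B wins overall — the comparison reverses. Pool A's applicants skew toward Medicine, which has a lower base rate.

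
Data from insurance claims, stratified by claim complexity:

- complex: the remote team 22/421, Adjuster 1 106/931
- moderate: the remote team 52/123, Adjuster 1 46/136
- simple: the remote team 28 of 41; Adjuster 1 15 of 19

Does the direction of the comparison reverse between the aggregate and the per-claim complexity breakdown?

Complex: the remote team 22/421 = 5.2%, Adjuster 1 106/931 = 11.4% → Adjuster 1
Moderate: the remote team 52/123 = 42.3%, Adjuster 1 46/136 = 33.8% → the remote team
Simple: the remote team 28/41 = 68.3%, Adjuster 1 15/19 = 78.9% → Adjuster 1
Overall: the remote team 102/585 = 17.4%, Adjuster 1 167/1086 = 15.4% → the remote team
Neither sweeps: the remote team wins 1 of 3 groups, Adjuster 1 wins 2. The remote team wins overall but not every group — no Simpson reversal.

No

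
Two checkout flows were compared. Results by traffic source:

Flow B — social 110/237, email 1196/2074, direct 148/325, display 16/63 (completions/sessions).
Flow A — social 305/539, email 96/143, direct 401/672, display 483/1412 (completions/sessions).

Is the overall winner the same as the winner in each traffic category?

Social: Flow B 110/237 = 46.4%, Flow A 305/539 = 56.6% → Flow A
Email: Flow B 1196/2074 = 57.7%, Flow A 96/143 = 67.1% → Flow A
Direct: Flow B 148/325 = 45.5%, Flow A 401/672 = 59.7% → Flow A
Display: Flow B 16/63 = 25.4%, Flow A 483/1412 = 34.2% → Flow A
Overall: Flow B 1470/2699 = 54.5%, Flow A 1285/2766 = 46.5% → Flow B
Flow A wins each traffic group but Flow B wins overall — the comparison reverses. Flow A's sessions skew toward display, which has a lower base rate.

No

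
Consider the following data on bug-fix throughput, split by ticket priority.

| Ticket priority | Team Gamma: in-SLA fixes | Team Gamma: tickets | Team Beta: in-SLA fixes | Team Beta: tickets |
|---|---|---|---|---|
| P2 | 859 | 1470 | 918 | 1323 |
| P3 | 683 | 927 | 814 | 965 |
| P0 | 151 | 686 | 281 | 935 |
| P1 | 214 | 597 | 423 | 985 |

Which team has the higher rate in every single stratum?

Team Beta

P2: Team Gamma 859/1470 = 58.4%, Team Beta 918/1323 = 69.4% → Team Beta
P3: Team Gamma 683/927 = 73.7%, Team Beta 814/965 = 84.4% → Team Beta
P0: Team Gamma 151/686 = 22.0%, Team Beta 281/935 = 30.1% → Team Beta
P1: Team Gamma 214/597 = 35.8%, Team Beta 423/985 = 42.9% → Team Beta
Team Beta has the higher rate in all 4 groups.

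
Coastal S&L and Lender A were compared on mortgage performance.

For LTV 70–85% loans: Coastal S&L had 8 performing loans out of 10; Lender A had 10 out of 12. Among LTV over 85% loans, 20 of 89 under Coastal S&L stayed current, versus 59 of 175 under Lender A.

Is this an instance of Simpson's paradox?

No

LTV 70–85%: Coastal S&L 8/10 = 80.0%, Lender A 10/12 = 83.3% → Lender A
LTV over 85%: Coastal S&L 20/89 = 22.5%, Lender A 59/175 = 33.7% → Lender A
Overall: Coastal S&L 28/99 = 28.3%, Lender A 69/187 = 36.9% → Lender A
Lender A wins overall and in every loan-to-value group — no reversal.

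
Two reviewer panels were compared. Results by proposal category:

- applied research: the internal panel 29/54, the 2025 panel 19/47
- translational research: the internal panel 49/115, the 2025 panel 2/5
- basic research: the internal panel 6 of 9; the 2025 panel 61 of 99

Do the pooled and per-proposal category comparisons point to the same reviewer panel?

Applied research: the internal panel 29/54 = 53.7%, the 2025 panel 19/47 = 40.4% → the internal panel
Translational research: the internal panel 49/115 = 42.6%, the 2025 panel 2/5 = 40.0% → the internal panel
Basic research: the internal panel 6/9 = 66.7%, the 2025 panel 61/99 = 61.6% → the internal panel
Overall: the internal panel 84/178 = 47.2%, the 2025 panel 82/151 = 54.3% → the 2025 panel
The internal panel wins each proposal group but the 2025 panel wins overall — the comparison reverses. The internal panel's proposals skew toward translational research, which has a lower base rate.

No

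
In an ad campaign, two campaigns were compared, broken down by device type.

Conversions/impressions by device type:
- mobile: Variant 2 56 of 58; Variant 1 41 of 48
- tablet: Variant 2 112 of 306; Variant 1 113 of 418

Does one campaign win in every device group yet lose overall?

Mobile: Variant 2 56/58 = 96.6%, Variant 1 41/48 = 85.4% → Variant 2
Tablet: Variant 2 112/306 = 36.6%, Variant 1 113/418 = 27.0% → Variant 2
Overall: Variant 2 168/364 = 46.2%, Variant 1 154/466 = 33.0% → Variant 2
Variant 2 wins overall and in every device group — no reversal.

No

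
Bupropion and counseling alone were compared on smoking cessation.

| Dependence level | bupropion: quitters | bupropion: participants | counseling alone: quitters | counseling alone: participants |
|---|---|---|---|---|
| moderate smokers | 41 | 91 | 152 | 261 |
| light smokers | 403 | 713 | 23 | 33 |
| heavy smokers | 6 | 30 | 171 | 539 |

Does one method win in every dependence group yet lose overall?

Yes

Moderate smokers: bupropion 41/91 = 45.1%, counseling alone 152/261 = 58.2% → counseling alone
Light smokers: bupropion 403/713 = 56.5%, counseling alone 23/33 = 69.7% → counseling alone
Heavy smokers: bupropion 6/30 = 20.0%, counseling alone 171/539 = 31.7% → counseling alone
Overall: bupropion 450/834 = 54.0%, counseling alone 346/833 = 41.5% → bupropion
Counseling alone wins each dependence group but bupropion wins overall — the comparison reverses. Counseling alone's participants skew toward heavy smokers, which has a lower base rate.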